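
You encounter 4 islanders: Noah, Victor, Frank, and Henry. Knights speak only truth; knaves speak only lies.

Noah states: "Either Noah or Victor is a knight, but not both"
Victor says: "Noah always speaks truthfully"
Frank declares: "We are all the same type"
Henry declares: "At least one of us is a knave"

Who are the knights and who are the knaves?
Noah is a knave.
Victor is a knave.
Frank is a knave.
Henry is a knight.

Verification:
- Noah (knave) says "Either Noah or Victor is a knight, but not both" - this is FALSE (a lie) because Noah is a knave and Victor is a knave.
- Victor (knave) says "Noah always speaks truthfully" - this is FALSE (a lie) because Noah is a knave.
- Frank (knave) says "We are all the same type" - this is FALSE (a lie) because Henry is a knight and Noah, Victor, and Frank are knaves.
- Henry (knight) says "At least one of us is a knave" - this is TRUE because Noah, Victor, and Frank are knaves.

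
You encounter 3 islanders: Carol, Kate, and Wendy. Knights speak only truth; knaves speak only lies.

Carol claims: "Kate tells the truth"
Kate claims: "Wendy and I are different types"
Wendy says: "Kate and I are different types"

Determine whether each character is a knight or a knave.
Carol is a knave.
Kate is a knave.
Wendy is a knave.

Verification:
- Carol (knave) says "Kate tells the truth" - this is FALSE (a lie) because Kate is a knave.
- Kate (knave) says "Wendy and I are different types" - this is FALSE (a lie) because Kate is a knave and Wendy is a knave.
- Wendy (knave) says "Kate and I are different types" - this is FALSE (a lie) because Wendy is a knave and Kate is a knave.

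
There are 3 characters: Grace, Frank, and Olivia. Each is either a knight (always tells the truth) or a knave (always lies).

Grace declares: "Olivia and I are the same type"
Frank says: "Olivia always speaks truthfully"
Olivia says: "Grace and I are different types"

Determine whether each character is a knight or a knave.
Grace is a knave.
Frank is a knight.
Olivia is a knight.

Verification:
- Grace (knave) says "Olivia and I are the same type" - this is FALSE (a lie) because Grace is a knave and Olivia is a knight.
- Frank (knight) says "Olivia always speaks truthfully" - this is TRUE because Olivia is a knight.
- Olivia (knight) says "Grace and I are different types" - this is TRUE because Olivia is a knight and Grace is a knave.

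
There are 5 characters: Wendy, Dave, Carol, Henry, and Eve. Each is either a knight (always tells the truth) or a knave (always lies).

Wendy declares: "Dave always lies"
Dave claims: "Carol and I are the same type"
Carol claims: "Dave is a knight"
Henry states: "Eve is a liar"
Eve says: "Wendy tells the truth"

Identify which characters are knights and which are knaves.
Wendy is a knave.
Dave is a knight.
Carol is a knight.
Henry is a knight.
Eve is a knave.

Verification:
- Wendy (knave) says "Dave always lies" - this is FALSE (a lie) because Dave is a knight.
- Dave (knight) says "Carol and I are the same type" - this is TRUE because Dave is a knight and Carol is a knight.
- Carol (knight) says "Dave is a knight" - this is TRUE because Dave is a knight.
- Henry (knight) says "Eve is a liar" - this is TRUE because Eve is a knave.
- Eve (knave) says "Wendy tells the truth" - this is FALSE (a lie) because Wendy is a knave.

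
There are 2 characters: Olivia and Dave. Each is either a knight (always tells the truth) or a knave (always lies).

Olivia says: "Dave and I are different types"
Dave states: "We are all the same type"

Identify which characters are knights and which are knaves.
Olivia is a knight.
Dave is a knave.

Verification:
- Olivia (knight) says "Dave and I are different types" - this is TRUE because Olivia is a knight and Dave is a knave.
- Dave (knave) says "We are all the same type" - this is FALSE (a lie) because Olivia is a knight and Dave is a knave.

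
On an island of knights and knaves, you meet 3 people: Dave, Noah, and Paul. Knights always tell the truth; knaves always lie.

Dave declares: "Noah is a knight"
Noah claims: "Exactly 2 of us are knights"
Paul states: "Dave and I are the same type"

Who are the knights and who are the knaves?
Dave is a knight.
Noah is a knight.
Paul is a knave.

Verification:
- Dave (knight) says "Noah is a knight" - this is TRUE because Noah is a knight.
- Noah (knight) says "Exactly 2 of us are knights" - this is TRUE because there are 2 knights.
- Paul (knave) says "Dave and I are the same type" - this is FALSE (a lie) because Paul is a knave and Dave is a knight.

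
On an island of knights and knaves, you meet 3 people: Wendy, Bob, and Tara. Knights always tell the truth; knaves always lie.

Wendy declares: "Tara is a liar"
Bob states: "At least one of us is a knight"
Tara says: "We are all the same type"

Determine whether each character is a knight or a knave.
Wendy is a knight.
Bob is a knight.
Tara is a knave.

Verification:
- Wendy (knight) says "Tara is a liar" - this is TRUE because Tara is a knave.
- Bob (knight) says "At least one of us is a knight" - this is TRUE because Wendy and Bob are knights.
- Tara (knave) says "We are all the same type" - this is FALSE (a lie) because Wendy and Bob are knights and Tara is a knave.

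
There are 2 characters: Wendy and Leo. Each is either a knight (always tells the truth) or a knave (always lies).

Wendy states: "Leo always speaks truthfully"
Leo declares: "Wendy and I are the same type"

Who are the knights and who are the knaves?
Wendy is a knight.
Leo is a knight.

Verification:
- Wendy (knight) says "Leo always speaks truthfully" - this is TRUE because Leo is a knight.
- Leo (knight) says "Wendy and I are the same type" - this is TRUE because Leo is a knight and Wendy is a knight.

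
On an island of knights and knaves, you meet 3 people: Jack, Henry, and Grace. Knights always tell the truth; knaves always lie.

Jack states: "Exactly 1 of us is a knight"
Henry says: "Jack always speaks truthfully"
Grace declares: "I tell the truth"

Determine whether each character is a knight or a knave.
Jack is a knave.
Henry is a knave.
Grace is a knave.

Verification:
- Jack (knave) says "Exactly 1 of us is a knight" - this is FALSE (a lie) because there are 0 knights.
- Henry (knave) says "Jack always speaks truthfully" - this is FALSE (a lie) because Jack is a knave.
- Grace (knave) says "I tell the truth" - this is FALSE (a lie) because Grace is a knave.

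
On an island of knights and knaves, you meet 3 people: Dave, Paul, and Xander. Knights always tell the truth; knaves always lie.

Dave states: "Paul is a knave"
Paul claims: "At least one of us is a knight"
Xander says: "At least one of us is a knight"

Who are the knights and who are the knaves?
Dave is a knave.
Paul is a knight.
Xander is a knight.

Verification:
- Dave (knave) says "Paul is a knave" - this is FALSE (a lie) because Paul is a knight.
- Paul (knight) says "At least one of us is a knight" - this is TRUE because Paul and Xander are knights.
- Xander (knight) says "At least one of us is a knight" - this is TRUE because Paul and Xander are knights.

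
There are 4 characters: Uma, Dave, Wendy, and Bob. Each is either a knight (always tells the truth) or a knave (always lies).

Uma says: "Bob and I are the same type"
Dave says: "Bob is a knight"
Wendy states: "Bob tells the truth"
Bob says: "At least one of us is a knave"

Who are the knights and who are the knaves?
Uma is a knave.
Dave is a knight.
Wendy is a knight.
Bob is a knight.

Verification:
- Uma (knave) says "Bob and I are the same type" - this is FALSE (a lie) because Uma is a knave and Bob is a knight.
- Dave (knight) says "Bob is a knight" - this is TRUE because Bob is a knight.
- Wendy (knight) says "Bob tells the truth" - this is TRUE because Bob is a knight.
- Bob (knight) says "At least one of us is a knave" - this is TRUE because Uma is a knave.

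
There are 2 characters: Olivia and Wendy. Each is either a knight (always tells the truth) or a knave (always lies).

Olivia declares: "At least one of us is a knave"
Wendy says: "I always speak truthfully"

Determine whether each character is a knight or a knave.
Olivia is a knight.
Wendy is a knave.

Verification:
- Olivia (knight) says "At least one of us is a knave" - this is TRUE because Wendy is a knave.
- Wendy (knave) says "I always speak truthfully" - this is FALSE (a lie) because Wendy is a knave.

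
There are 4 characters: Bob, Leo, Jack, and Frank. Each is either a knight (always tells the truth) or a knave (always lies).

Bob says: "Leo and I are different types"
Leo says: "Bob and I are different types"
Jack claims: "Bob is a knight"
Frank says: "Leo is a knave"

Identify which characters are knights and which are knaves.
Bob is a knave.
Leo is a knave.
Jack is a knave.
Frank is a knight.

Verification:
- Bob (knave) says "Leo and I are different types" - this is FALSE (a lie) because Bob is a knave and Leo is a knave.
- Leo (knave) says "Bob and I are different types" - this is FALSE (a lie) because Leo is a knave and Bob is a knave.
- Jack (knave) says "Bob is a knight" - this is FALSE (a lie) because Bob is a knave.
- Frank (knight) says "Leo is a knave" - this is TRUE because Leo is a knave.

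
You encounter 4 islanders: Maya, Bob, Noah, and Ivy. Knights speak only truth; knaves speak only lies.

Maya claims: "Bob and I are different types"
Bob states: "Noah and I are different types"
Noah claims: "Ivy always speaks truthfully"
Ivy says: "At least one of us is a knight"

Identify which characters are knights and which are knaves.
Maya is a knave.
Bob is a knave.
Noah is a knave.
Ivy is a knave.

Verification:
- Maya (knave) says "Bob and I are different types" - this is FALSE (a lie) because Maya is a knave and Bob is a knave.
- Bob (knave) says "Noah and I are different types" - this is FALSE (a lie) because Bob is a knave and Noah is a knave.
- Noah (knave) says "Ivy always speaks truthfully" - this is FALSE (a lie) because Ivy is a knave.
- Ivy (knave) says "At least one of us is a knight" - this is FALSE (a lie) because no one is a knight.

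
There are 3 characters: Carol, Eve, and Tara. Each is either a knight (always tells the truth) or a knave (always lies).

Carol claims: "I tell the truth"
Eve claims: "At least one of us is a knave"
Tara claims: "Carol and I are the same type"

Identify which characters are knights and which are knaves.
Carol is a knight.
Eve is a knight.
Tara is a knave.

Verification:
- Carol (knight) says "I tell the truth" - this is TRUE because Carol is a knight.
- Eve (knight) says "At least one of us is a knave" - this is TRUE because Tara is a knave.
- Tara (knave) says "Carol and I are the same type" - this is FALSE (a lie) because Tara is a knave and Carol is a knight.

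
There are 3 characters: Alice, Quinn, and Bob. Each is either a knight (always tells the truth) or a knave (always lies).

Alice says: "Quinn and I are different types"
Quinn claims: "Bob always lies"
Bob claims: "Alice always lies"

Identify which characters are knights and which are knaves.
Alice is a knave.
Quinn is a knave.
Bob is a knight.

Verification:
- Alice (knave) says "Quinn and I are different types" - this is FALSE (a lie) because Alice is a knave and Quinn is a knave.
- Quinn (knave) says "Bob always lies" - this is FALSE (a lie) because Bob is a knight.
- Bob (knight) says "Alice always lies" - this is TRUE because Alice is a knave.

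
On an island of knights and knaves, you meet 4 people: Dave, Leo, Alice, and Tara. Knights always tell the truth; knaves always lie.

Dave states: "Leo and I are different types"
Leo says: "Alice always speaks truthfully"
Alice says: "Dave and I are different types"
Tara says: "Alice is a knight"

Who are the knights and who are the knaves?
Dave is a knave.
Leo is a knave.
Alice is a knave.
Tara is a knave.

Verification:
- Dave (knave) says "Leo and I are different types" - this is FALSE (a lie) because Dave is a knave and Leo is a knave.
- Leo (knave) says "Alice always speaks truthfully" - this is FALSE (a lie) because Alice is a knave.
- Alice (knave) says "Dave and I are different types" - this is FALSE (a lie) because Alice is a knave and Dave is a knave.
- Tara (knave) says "Alice is a knight" - this is FALSE (a lie) because Alice is a knave.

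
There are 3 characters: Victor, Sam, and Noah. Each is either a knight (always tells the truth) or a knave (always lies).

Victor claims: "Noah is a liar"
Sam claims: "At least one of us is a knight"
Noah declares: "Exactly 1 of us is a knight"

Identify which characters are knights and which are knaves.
Victor is a knight.
Sam is a knight.
Noah is a knave.

Verification:
- Victor (knight) says "Noah is a liar" - this is TRUE because Noah is a knave.
- Sam (knight) says "At least one of us is a knight" - this is TRUE because Victor and Sam are knights.
- Noah (knave) says "Exactly 1 of us is a knight" - this is FALSE (a lie) because there are 2 knights.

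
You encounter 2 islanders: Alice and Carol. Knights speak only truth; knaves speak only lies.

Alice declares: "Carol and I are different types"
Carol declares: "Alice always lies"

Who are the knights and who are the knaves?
Alice is a knight.
Carol is a knave.

Verification:
- Alice (knight) says "Carol and I are different types" - this is TRUE because Alice is a knight and Carol is a knave.
- Carol (knave) says "Alice always lies" - this is FALSE (a lie) because Alice is a knight.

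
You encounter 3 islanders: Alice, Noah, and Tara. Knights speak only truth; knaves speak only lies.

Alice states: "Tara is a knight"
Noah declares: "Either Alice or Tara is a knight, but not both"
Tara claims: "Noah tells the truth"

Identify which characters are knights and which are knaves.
Alice is a knave.
Noah is a knave.
Tara is a knave.

Verification:
- Alice (knave) says "Tara is a knight" - this is FALSE (a lie) because Tara is a knave.
- Noah (knave) says "Either Alice or Tara is a knight, but not both" - this is FALSE (a lie) because Alice is a knave and Tara is a knave.
- Tara (knave) says "Noah tells the truth" - this is FALSE (a lie) because Noah is a knave.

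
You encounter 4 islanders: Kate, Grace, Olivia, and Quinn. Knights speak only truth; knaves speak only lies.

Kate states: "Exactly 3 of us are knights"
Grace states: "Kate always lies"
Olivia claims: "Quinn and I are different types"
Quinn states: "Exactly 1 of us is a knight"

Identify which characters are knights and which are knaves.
Kate is a knave.
Grace is a knight.
Olivia is a knight.
Quinn is a knave.

Verification:
- Kate (knave) says "Exactly 3 of us are knights" - this is FALSE (a lie) because there are 2 knights.
- Grace (knight) says "Kate always lies" - this is TRUE because Kate is a knave.
- Olivia (knight) says "Quinn and I are different types" - this is TRUE because Olivia is a knight and Quinn is a knave.
- Quinn (knave) says "Exactly 1 of us is a knight" - this is FALSE (a lie) because there are 2 knights.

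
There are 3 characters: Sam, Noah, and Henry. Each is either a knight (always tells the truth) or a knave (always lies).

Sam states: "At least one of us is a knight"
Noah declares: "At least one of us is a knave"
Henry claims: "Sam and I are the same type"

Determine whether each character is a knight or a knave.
Sam is a knight.
Noah is a knight.
Henry is a knave.

Verification:
- Sam (knight) says "At least one of us is a knight" - this is TRUE because Sam and Noah are knights.
- Noah (knight) says "At least one of us is a knave" - this is TRUE because Henry is a knave.
- Henry (knave) says "Sam and I are the same type" - this is FALSE (a lie) because Henry is a knave and Sam is a knight.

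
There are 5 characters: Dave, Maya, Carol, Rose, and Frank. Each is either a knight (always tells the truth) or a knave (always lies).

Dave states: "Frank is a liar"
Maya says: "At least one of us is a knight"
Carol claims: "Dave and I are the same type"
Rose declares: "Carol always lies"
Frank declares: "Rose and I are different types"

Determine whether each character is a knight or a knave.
Dave is a knight.
Maya is a knight.
Carol is a knight.
Rose is a knave.
Frank is a knave.

Verification:
- Dave (knight) says "Frank is a liar" - this is TRUE because Frank is a knave.
- Maya (knight) says "At least one of us is a knight" - this is TRUE because Dave, Maya, and Carol are knights.
- Carol (knight) says "Dave and I are the same type" - this is TRUE because Carol is a knight and Dave is a knight.
- Rose (knave) says "Carol always lies" - this is FALSE (a lie) because Carol is a knight.
- Frank (knave) says "Rose and I are different types" - this is FALSE (a lie) because Frank is a knave and Rose is a knave.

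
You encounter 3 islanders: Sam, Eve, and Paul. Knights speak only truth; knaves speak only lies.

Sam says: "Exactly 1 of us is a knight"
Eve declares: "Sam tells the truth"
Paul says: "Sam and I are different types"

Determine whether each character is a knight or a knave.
Sam is a knave.
Eve is a knave.
Paul is a knave.

Verification:
- Sam (knave) says "Exactly 1 of us is a knight" - this is FALSE (a lie) because there are 0 knights.
- Eve (knave) says "Sam tells the truth" - this is FALSE (a lie) because Sam is a knave.
- Paul (knave) says "Sam and I are different types" - this is FALSE (a lie) because Paul is a knave and Sam is a knave.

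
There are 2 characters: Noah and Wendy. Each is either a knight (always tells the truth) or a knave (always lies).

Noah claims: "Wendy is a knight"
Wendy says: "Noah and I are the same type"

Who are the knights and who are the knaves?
Noah is a knight.
Wendy is a knight.

Verification:
- Noah (knight) says "Wendy is a knight" - this is TRUE because Wendy is a knight.
- Wendy (knight) says "Noah and I are the same type" - this is TRUE because Wendy is a knight and Noah is a knight.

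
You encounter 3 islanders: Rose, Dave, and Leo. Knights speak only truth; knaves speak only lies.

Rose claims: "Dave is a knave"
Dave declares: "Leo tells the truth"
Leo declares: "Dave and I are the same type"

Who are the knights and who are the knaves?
Rose is a knave.
Dave is a knight.
Leo is a knight.

Verification:
- Rose (knave) says "Dave is a knave" - this is FALSE (a lie) because Dave is a knight.
- Dave (knight) says "Leo tells the truth" - this is TRUE because Leo is a knight.
- Leo (knight) says "Dave and I are the same type" - this is TRUE because Leo is a knight and Dave is a knight.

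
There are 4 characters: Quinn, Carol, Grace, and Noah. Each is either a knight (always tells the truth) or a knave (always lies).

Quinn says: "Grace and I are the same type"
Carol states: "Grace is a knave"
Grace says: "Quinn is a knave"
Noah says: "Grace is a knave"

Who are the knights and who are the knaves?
Quinn is a knave.
Carol is a knave.
Grace is a knight.
Noah is a knave.

Verification:
- Quinn (knave) says "Grace and I are the same type" - this is FALSE (a lie) because Quinn is a knave and Grace is a knight.
- Carol (knave) says "Grace is a knave" - this is FALSE (a lie) because Grace is a knight.
- Grace (knight) says "Quinn is a knave" - this is TRUE because Quinn is a knave.
- Noah (knave) says "Grace is a knave" - this is FALSE (a lie) because Grace is a knight.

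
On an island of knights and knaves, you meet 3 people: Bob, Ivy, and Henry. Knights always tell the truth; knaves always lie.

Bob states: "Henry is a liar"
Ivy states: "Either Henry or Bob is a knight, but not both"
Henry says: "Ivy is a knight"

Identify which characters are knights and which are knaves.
Bob is a knave.
Ivy is a knight.
Henry is a knight.

Verification:
- Bob (knave) says "Henry is a liar" - this is FALSE (a lie) because Henry is a knight.
- Ivy (knight) says "Either Henry or Bob is a knight, but not both" - this is TRUE because Henry is a knight and Bob is a knave.
- Henry (knight) says "Ivy is a knight" - this is TRUE because Ivy is a knight.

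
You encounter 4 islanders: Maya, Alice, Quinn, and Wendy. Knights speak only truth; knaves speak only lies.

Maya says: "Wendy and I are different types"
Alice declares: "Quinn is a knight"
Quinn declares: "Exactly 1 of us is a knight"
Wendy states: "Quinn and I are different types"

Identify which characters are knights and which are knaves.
Maya is a knave.
Alice is a knave.
Quinn is a knave.
Wendy is a knave.

Verification:
- Maya (knave) says "Wendy and I are different types" - this is FALSE (a lie) because Maya is a knave and Wendy is a knave.
- Alice (knave) says "Quinn is a knight" - this is FALSE (a lie) because Quinn is a knave.
- Quinn (knave) says "Exactly 1 of us is a knight" - this is FALSE (a lie) because there are 0 knights.
- Wendy (knave) says "Quinn and I are different types" - this is FALSE (a lie) because Wendy is a knave and Quinn is a knave.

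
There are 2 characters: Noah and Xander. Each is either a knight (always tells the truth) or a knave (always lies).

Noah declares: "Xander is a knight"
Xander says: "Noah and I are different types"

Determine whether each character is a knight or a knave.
Noah is a knave.
Xander is a knave.

Verification:
- Noah (knave) says "Xander is a knight" - this is FALSE (a lie) because Xander is a knave.
- Xander (knave) says "Noah and I are different types" - this is FALSE (a lie) because Xander is a knave and Noah is a knave.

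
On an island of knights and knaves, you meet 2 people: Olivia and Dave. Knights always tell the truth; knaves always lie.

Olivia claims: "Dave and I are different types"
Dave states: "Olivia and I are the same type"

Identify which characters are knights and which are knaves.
Olivia is a knight.
Dave is a knave.

Verification:
- Olivia (knight) says "Dave and I are different types" - this is TRUE because Olivia is a knight and Dave is a knave.
- Dave (knave) says "Olivia and I are the same type" - this is FALSE (a lie) because Dave is a knave and Olivia is a knight.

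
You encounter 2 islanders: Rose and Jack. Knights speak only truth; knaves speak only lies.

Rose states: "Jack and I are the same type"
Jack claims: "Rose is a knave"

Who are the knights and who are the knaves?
Rose is a knave.
Jack is a knight.

Verification:
- Rose (knave) says "Jack and I are the same type" - this is FALSE (a lie) because Rose is a knave and Jack is a knight.
- Jack (knight) says "Rose is a knave" - this is TRUE because Rose is a knave.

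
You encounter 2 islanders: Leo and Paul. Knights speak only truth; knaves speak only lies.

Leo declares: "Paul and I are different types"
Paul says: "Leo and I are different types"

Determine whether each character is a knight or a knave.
Leo is a knave.
Paul is a knave.

Verification:
- Leo (knave) says "Paul and I are different types" - this is FALSE (a lie) because Leo is a knave and Paul is a knave.
- Paul (knave) says "Leo and I are different types" - this is FALSE (a lie) because Paul is a knave and Leo is a knave.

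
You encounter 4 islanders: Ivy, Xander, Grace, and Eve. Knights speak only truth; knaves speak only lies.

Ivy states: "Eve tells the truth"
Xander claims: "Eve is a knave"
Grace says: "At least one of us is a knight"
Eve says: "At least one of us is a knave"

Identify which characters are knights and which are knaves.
Ivy is a knight.
Xander is a knave.
Grace is a knight.
Eve is a knight.

Verification:
- Ivy (knight) says "Eve tells the truth" - this is TRUE because Eve is a knight.
- Xander (knave) says "Eve is a knave" - this is FALSE (a lie) because Eve is a knight.
- Grace (knight) says "At least one of us is a knight" - this is TRUE because Ivy, Grace, and Eve are knights.
- Eve (knight) says "At least one of us is a knave" - this is TRUE because Xander is a knave.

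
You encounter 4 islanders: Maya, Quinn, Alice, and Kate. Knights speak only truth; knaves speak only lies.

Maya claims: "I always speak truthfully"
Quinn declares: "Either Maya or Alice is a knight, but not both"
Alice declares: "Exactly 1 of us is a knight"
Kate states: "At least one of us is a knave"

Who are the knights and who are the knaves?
Maya is a knight.
Quinn is a knight.
Alice is a knave.
Kate is a knight.

Verification:
- Maya (knight) says "I always speak truthfully" - this is TRUE because Maya is a knight.
- Quinn (knight) says "Either Maya or Alice is a knight, but not both" - this is TRUE because Maya is a knight and Alice is a knave.
- Alice (knave) says "Exactly 1 of us is a knight" - this is FALSE (a lie) because there are 3 knights.
- Kate (knight) says "At least one of us is a knave" - this is TRUE because Alice is a knave.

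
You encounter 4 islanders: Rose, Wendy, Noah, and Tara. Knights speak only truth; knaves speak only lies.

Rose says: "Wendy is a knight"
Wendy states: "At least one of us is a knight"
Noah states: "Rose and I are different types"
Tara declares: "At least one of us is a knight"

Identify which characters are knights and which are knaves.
Rose is a knave.
Wendy is a knave.
Noah is a knave.
Tara is a knave.

Verification:
- Rose (knave) says "Wendy is a knight" - this is FALSE (a lie) because Wendy is a knave.
- Wendy (knave) says "At least one of us is a knight" - this is FALSE (a lie) because no one is a knight.
- Noah (knave) says "Rose and I are different types" - this is FALSE (a lie) because Noah is a knave and Rose is a knave.
- Tara (knave) says "At least one of us is a knight" - this is FALSE (a lie) because no one is a knight.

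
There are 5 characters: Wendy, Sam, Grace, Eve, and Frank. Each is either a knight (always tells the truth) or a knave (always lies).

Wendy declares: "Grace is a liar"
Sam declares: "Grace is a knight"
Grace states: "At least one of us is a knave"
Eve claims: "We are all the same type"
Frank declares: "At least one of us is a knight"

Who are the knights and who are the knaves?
Wendy is a knave.
Sam is a knight.
Grace is a knight.
Eve is a knave.
Frank is a knight.

Verification:
- Wendy (knave) says "Grace is a liar" - this is FALSE (a lie) because Grace is a knight.
- Sam (knight) says "Grace is a knight" - this is TRUE because Grace is a knight.
- Grace (knight) says "At least one of us is a knave" - this is TRUE because Wendy and Eve are knaves.
- Eve (knave) says "We are all the same type" - this is FALSE (a lie) because Sam, Grace, and Frank are knights and Wendy and Eve are knaves.
- Frank (knight) says "At least one of us is a knight" - this is TRUE because Sam, Grace, and Frank are knights.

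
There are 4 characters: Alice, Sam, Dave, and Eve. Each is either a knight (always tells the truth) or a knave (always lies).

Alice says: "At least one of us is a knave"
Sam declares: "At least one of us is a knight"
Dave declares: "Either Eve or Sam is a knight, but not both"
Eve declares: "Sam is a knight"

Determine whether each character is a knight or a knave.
Alice is a knight.
Sam is a knight.
Dave is a knave.
Eve is a knight.

Verification:
- Alice (knight) says "At least one of us is a knave" - this is TRUE because Dave is a knave.
- Sam (knight) says "At least one of us is a knight" - this is TRUE because Alice, Sam, and Eve are knights.
- Dave (knave) says "Either Eve or Sam is a knight, but not both" - this is FALSE (a lie) because Eve is a knight and Sam is a knight.
- Eve (knight) says "Sam is a knight" - this is TRUE because Sam is a knight.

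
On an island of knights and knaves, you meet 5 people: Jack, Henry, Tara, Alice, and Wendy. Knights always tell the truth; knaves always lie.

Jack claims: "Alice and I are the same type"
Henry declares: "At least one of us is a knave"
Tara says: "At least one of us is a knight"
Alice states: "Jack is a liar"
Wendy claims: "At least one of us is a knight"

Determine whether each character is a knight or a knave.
Jack is a knave.
Henry is a knight.
Tara is a knight.
Alice is a knight.
Wendy is a knight.

Verification:
- Jack (knave) says "Alice and I are the same type" - this is FALSE (a lie) because Jack is a knave and Alice is a knight.
- Henry (knight) says "At least one of us is a knave" - this is TRUE because Jack is a knave.
- Tara (knight) says "At least one of us is a knight" - this is TRUE because Henry, Tara, Alice, and Wendy are knights.
- Alice (knight) says "Jack is a liar" - this is TRUE because Jack is a knave.
- Wendy (knight) says "At least one of us is a knight" - this is TRUE because Henry, Tara, Alice, and Wendy are knights.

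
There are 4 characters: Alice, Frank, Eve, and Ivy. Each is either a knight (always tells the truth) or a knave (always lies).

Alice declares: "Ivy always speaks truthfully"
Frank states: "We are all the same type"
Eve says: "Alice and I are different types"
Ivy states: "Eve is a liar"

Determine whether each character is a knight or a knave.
Alice is a knave.
Frank is a knave.
Eve is a knight.
Ivy is a knave.

Verification:
- Alice (knave) says "Ivy always speaks truthfully" - this is FALSE (a lie) because Ivy is a knave.
- Frank (knave) says "We are all the same type" - this is FALSE (a lie) because Eve is a knight and Alice, Frank, and Ivy are knaves.
- Eve (knight) says "Alice and I are different types" - this is TRUE because Eve is a knight and Alice is a knave.
- Ivy (knave) says "Eve is a liar" - this is FALSE (a lie) because Eve is a knight.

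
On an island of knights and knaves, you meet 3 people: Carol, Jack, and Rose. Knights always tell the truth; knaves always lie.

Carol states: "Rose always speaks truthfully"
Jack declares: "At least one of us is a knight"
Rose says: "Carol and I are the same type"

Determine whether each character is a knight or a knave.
Carol is a knight.
Jack is a knight.
Rose is a knight.

Verification:
- Carol (knight) says "Rose always speaks truthfully" - this is TRUE because Rose is a knight.
- Jack (knight) says "At least one of us is a knight" - this is TRUE because Carol, Jack, and Rose are knights.
- Rose (knight) says "Carol and I are the same type" - this is TRUE because Rose is a knight and Carol is a knight.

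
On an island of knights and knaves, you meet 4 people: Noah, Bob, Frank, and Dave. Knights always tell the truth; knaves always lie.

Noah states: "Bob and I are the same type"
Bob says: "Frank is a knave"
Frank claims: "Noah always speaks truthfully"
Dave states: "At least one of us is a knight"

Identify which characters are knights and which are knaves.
Noah is a knave.
Bob is a knight.
Frank is a knave.
Dave is a knight.

Verification:
- Noah (knave) says "Bob and I are the same type" - this is FALSE (a lie) because Noah is a knave and Bob is a knight.
- Bob (knight) says "Frank is a knave" - this is TRUE because Frank is a knave.
- Frank (knave) says "Noah always speaks truthfully" - this is FALSE (a lie) because Noah is a knave.
- Dave (knight) says "At least one of us is a knight" - this is TRUE because Bob and Dave are knights.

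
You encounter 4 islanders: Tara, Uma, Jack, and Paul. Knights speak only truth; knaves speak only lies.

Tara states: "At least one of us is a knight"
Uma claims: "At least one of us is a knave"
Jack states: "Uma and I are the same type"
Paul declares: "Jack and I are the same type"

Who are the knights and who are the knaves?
Tara is a knight.
Uma is a knight.
Jack is a knight.
Paul is a knave.

Verification:
- Tara (knight) says "At least one of us is a knight" - this is TRUE because Tara, Uma, and Jack are knights.
- Uma (knight) says "At least one of us is a knave" - this is TRUE because Paul is a knave.
- Jack (knight) says "Uma and I are the same type" - this is TRUE because Jack is a knight and Uma is a knight.
- Paul (knave) says "Jack and I are the same type" - this is FALSE (a lie) because Paul is a knave and Jack is a knight.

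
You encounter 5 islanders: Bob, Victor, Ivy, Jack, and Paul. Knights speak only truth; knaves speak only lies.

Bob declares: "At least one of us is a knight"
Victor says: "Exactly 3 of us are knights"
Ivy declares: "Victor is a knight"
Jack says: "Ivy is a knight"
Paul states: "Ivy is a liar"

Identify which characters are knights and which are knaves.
Bob is a knight.
Victor is a knave.
Ivy is a knave.
Jack is a knave.
Paul is a knight.

Verification:
- Bob (knight) says "At least one of us is a knight" - this is TRUE because Bob and Paul are knights.
- Victor (knave) says "Exactly 3 of us are knights" - this is FALSE (a lie) because there are 2 knights.
- Ivy (knave) says "Victor is a knight" - this is FALSE (a lie) because Victor is a knave.
- Jack (knave) says "Ivy is a knight" - this is FALSE (a lie) because Ivy is a knave.
- Paul (knight) says "Ivy is a liar" - this is TRUE because Ivy is a knave.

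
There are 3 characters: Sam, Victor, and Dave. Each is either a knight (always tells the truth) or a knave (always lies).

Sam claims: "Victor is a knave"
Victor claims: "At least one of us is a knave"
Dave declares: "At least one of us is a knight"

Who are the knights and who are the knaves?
Sam is a knave.
Victor is a knight.
Dave is a knight.

Verification:
- Sam (knave) says "Victor is a knave" - this is FALSE (a lie) because Victor is a knight.
- Victor (knight) says "At least one of us is a knave" - this is TRUE because Sam is a knave.
- Dave (knight) says "At least one of us is a knight" - this is TRUE because Victor and Dave are knights.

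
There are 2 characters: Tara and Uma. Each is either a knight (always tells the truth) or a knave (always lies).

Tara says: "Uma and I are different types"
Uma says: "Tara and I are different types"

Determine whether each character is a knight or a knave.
Tara is a knave.
Uma is a knave.

Verification:
- Tara (knave) says "Uma and I are different types" - this is FALSE (a lie) because Tara is a knave and Uma is a knave.
- Uma (knave) says "Tara and I are different types" - this is FALSE (a lie) because Uma is a knave and Tara is a knave.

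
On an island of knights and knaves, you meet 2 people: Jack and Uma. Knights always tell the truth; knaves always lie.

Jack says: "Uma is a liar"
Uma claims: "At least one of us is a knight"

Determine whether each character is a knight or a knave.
Jack is a knave.
Uma is a knight.

Verification:
- Jack (knave) says "Uma is a liar" - this is FALSE (a lie) because Uma is a knight.
- Uma (knight) says "At least one of us is a knight" - this is TRUE because Uma is a knight.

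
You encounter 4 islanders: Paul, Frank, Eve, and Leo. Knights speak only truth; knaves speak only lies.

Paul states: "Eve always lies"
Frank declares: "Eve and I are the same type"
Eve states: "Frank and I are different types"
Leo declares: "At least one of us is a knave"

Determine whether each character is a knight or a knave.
Paul is a knave.
Frank is a knave.
Eve is a knight.
Leo is a knight.

Verification:
- Paul (knave) says "Eve always lies" - this is FALSE (a lie) because Eve is a knight.
- Frank (knave) says "Eve and I are the same type" - this is FALSE (a lie) because Frank is a knave and Eve is a knight.
- Eve (knight) says "Frank and I are different types" - this is TRUE because Eve is a knight and Frank is a knave.
- Leo (knight) says "At least one of us is a knave" - this is TRUE because Paul and Frank are knaves.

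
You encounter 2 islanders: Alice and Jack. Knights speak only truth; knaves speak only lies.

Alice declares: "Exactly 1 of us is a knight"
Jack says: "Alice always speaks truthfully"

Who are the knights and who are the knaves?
Alice is a knave.
Jack is a knave.

Verification:
- Alice (knave) says "Exactly 1 of us is a knight" - this is FALSE (a lie) because there are 0 knights.
- Jack (knave) says "Alice always speaks truthfully" - this is FALSE (a lie) because Alice is a knave.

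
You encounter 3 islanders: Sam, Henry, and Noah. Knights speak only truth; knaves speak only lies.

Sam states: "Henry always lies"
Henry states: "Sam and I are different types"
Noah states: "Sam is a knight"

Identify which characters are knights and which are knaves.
Sam is a knave.
Henry is a knight.
Noah is a knave.

Verification:
- Sam (knave) says "Henry always lies" - this is FALSE (a lie) because Henry is a knight.
- Henry (knight) says "Sam and I are different types" - this is TRUE because Henry is a knight and Sam is a knave.
- Noah (knave) says "Sam is a knight" - this is FALSE (a lie) because Sam is a knave.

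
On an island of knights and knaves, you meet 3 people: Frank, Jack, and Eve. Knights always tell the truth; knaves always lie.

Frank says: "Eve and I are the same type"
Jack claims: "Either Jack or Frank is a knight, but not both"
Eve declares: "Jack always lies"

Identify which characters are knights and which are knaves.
Frank is a knave.
Jack is a knave.
Eve is a knight.

Verification:
- Frank (knave) says "Eve and I are the same type" - this is FALSE (a lie) because Frank is a knave and Eve is a knight.
- Jack (knave) says "Either Jack or Frank is a knight, but not both" - this is FALSE (a lie) because Jack is a knave and Frank is a knave.
- Eve (knight) says "Jack always lies" - this is TRUE because Jack is a knave.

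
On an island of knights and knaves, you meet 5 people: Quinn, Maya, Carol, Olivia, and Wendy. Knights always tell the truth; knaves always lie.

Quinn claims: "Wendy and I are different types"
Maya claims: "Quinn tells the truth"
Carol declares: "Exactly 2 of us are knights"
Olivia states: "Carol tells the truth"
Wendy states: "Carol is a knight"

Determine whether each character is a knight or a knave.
Quinn is a knave.
Maya is a knave.
Carol is a knave.
Olivia is a knave.
Wendy is a knave.

Verification:
- Quinn (knave) says "Wendy and I are different types" - this is FALSE (a lie) because Quinn is a knave and Wendy is a knave.
- Maya (knave) says "Quinn tells the truth" - this is FALSE (a lie) because Quinn is a knave.
- Carol (knave) says "Exactly 2 of us are knights" - this is FALSE (a lie) because there are 0 knights.
- Olivia (knave) says "Carol tells the truth" - this is FALSE (a lie) because Carol is a knave.
- Wendy (knave) says "Carol is a knight" - this is FALSE (a lie) because Carol is a knave.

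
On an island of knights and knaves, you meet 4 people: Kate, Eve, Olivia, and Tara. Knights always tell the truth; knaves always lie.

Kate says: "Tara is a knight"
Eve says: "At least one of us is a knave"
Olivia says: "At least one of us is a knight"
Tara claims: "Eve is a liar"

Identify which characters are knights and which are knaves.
Kate is a knave.
Eve is a knight.
Olivia is a knight.
Tara is a knave.

Verification:
- Kate (knave) says "Tara is a knight" - this is FALSE (a lie) because Tara is a knave.
- Eve (knight) says "At least one of us is a knave" - this is TRUE because Kate and Tara are knaves.
- Olivia (knight) says "At least one of us is a knight" - this is TRUE because Eve and Olivia are knights.
- Tara (knave) says "Eve is a liar" - this is FALSE (a lie) because Eve is a knight.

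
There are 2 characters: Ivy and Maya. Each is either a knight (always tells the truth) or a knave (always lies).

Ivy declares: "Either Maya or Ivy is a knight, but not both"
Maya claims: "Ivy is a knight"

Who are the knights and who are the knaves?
Ivy is a knave.
Maya is a knave.

Verification:
- Ivy (knave) says "Either Maya or Ivy is a knight, but not both" - this is FALSE (a lie) because Maya is a knave and Ivy is a knave.
- Maya (knave) says "Ivy is a knight" - this is FALSE (a lie) because Ivy is a knave.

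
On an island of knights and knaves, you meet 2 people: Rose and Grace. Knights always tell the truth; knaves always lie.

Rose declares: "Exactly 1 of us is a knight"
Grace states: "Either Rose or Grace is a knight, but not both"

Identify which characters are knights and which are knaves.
Rose is a knave.
Grace is a knave.

Verification:
- Rose (knave) says "Exactly 1 of us is a knight" - this is FALSE (a lie) because there are 0 knights.
- Grace (knave) says "Either Rose or Grace is a knight, but not both" - this is FALSE (a lie) because Rose is a knave and Grace is a knave.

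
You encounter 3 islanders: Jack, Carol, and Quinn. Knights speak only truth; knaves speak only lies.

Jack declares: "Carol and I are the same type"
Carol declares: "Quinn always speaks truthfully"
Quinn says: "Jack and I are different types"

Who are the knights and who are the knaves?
Jack is a knave.
Carol is a knight.
Quinn is a knight.

Verification:
- Jack (knave) says "Carol and I are the same type" - this is FALSE (a lie) because Jack is a knave and Carol is a knight.
- Carol (knight) says "Quinn always speaks truthfully" - this is TRUE because Quinn is a knight.
- Quinn (knight) says "Jack and I are different types" - this is TRUE because Quinn is a knight and Jack is a knave.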